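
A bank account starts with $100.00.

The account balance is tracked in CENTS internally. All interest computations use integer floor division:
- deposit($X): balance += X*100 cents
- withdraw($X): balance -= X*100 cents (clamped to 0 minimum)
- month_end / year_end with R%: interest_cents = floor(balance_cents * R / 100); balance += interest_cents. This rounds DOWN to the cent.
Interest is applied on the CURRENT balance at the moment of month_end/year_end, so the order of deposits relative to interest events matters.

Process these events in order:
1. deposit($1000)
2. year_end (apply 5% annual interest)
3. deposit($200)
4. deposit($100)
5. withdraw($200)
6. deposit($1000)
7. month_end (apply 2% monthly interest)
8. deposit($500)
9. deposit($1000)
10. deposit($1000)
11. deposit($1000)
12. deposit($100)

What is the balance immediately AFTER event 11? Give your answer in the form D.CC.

After 1 (deposit($1000)): balance=$1100.00 total_interest=$0.00
After 2 (year_end (apply 5% annual interest)): balance=$1155.00 total_interest=$55.00
After 3 (deposit($200)): balance=$1355.00 total_interest=$55.00
After 4 (deposit($100)): balance=$1455.00 total_interest=$55.00
After 5 (withdraw($200)): balance=$1255.00 total_interest=$55.00
After 6 (deposit($1000)): balance=$2255.00 total_interest=$55.00
After 7 (month_end (apply 2% monthly interest)): balance=$2300.10 total_interest=$100.10
After 8 (deposit($500)): balance=$2800.10 total_interest=$100.10
After 9 (deposit($1000)): balance=$3800.10 total_interest=$100.10
After 10 (deposit($1000)): balance=$4800.10 total_interest=$100.10
After 11 (deposit($1000)): balance=$5800.10 total_interest=$100.10

Answer: 5800.10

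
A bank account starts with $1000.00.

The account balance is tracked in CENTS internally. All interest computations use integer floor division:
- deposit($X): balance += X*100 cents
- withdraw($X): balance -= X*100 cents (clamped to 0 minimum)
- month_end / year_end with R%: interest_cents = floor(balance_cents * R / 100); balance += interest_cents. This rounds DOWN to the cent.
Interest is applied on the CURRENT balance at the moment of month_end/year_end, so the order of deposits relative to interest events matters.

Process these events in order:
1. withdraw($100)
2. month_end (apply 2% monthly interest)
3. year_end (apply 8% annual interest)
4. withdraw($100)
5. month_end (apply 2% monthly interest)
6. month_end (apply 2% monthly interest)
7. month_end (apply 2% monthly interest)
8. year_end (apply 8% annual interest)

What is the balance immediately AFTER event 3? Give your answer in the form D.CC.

After 1 (withdraw($100)): balance=$900.00 total_interest=$0.00
After 2 (month_end (apply 2% monthly interest)): balance=$918.00 total_interest=$18.00
After 3 (year_end (apply 8% annual interest)): balance=$991.44 total_interest=$91.44

Answer: 991.44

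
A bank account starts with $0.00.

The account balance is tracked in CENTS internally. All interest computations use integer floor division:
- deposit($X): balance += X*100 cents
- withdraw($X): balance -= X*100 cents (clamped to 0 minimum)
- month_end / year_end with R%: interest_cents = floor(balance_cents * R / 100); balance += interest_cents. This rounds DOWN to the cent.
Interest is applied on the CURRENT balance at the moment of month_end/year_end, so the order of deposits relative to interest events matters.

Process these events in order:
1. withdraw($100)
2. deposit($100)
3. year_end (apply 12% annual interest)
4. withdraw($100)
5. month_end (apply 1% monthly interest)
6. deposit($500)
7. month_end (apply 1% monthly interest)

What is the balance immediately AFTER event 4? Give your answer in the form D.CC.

Answer: 12.00

Derivation:
After 1 (withdraw($100)): balance=$0.00 total_interest=$0.00
After 2 (deposit($100)): balance=$100.00 total_interest=$0.00
After 3 (year_end (apply 12% annual interest)): balance=$112.00 total_interest=$12.00
After 4 (withdraw($100)): balance=$12.00 total_interest=$12.00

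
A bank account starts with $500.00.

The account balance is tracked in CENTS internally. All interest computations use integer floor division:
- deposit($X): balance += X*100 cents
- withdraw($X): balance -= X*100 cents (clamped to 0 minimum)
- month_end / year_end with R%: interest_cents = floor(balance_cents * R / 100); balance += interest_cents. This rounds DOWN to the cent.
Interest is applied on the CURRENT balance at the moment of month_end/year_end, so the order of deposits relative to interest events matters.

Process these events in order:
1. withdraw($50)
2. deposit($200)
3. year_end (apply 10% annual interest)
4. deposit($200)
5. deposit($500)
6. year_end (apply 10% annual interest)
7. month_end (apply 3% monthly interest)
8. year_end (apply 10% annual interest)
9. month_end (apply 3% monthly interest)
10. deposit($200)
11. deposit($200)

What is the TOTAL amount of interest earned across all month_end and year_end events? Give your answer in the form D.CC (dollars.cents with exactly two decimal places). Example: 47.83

Answer: 466.40

Derivation:
After 1 (withdraw($50)): balance=$450.00 total_interest=$0.00
After 2 (deposit($200)): balance=$650.00 total_interest=$0.00
After 3 (year_end (apply 10% annual interest)): balance=$715.00 total_interest=$65.00
After 4 (deposit($200)): balance=$915.00 total_interest=$65.00
After 5 (deposit($500)): balance=$1415.00 total_interest=$65.00
After 6 (year_end (apply 10% annual interest)): balance=$1556.50 total_interest=$206.50
After 7 (month_end (apply 3% monthly interest)): balance=$1603.19 total_interest=$253.19
After 8 (year_end (apply 10% annual interest)): balance=$1763.50 total_interest=$413.50
After 9 (month_end (apply 3% monthly interest)): balance=$1816.40 total_interest=$466.40
After 10 (deposit($200)): balance=$2016.40 total_interest=$466.40
After 11 (deposit($200)): balance=$2216.40 total_interest=$466.40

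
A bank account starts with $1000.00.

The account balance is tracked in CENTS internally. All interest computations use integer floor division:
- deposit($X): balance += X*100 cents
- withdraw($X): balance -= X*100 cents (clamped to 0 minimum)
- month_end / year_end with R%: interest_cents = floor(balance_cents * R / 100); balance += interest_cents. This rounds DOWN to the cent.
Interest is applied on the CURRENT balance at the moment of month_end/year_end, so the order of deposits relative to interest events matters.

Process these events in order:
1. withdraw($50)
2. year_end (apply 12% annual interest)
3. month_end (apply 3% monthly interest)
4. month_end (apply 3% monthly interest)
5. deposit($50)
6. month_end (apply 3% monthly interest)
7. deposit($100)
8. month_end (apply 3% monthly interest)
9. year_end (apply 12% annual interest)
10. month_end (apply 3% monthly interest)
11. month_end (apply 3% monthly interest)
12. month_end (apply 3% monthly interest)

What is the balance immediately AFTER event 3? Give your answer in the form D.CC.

Answer: 1095.92

Derivation:
After 1 (withdraw($50)): balance=$950.00 total_interest=$0.00
After 2 (year_end (apply 12% annual interest)): balance=$1064.00 total_interest=$114.00
After 3 (month_end (apply 3% monthly interest)): balance=$1095.92 total_interest=$145.92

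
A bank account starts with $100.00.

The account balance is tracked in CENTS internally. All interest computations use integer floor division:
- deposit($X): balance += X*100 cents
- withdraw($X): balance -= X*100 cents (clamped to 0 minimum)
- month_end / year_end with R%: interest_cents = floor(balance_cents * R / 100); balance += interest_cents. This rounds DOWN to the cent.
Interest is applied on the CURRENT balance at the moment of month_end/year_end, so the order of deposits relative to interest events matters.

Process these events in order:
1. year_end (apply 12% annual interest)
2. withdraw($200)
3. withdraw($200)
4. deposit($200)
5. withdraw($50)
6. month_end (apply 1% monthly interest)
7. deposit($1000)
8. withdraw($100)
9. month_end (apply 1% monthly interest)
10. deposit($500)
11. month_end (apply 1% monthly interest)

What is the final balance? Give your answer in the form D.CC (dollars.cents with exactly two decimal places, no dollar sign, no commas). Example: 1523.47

After 1 (year_end (apply 12% annual interest)): balance=$112.00 total_interest=$12.00
After 2 (withdraw($200)): balance=$0.00 total_interest=$12.00
After 3 (withdraw($200)): balance=$0.00 total_interest=$12.00
After 4 (deposit($200)): balance=$200.00 total_interest=$12.00
After 5 (withdraw($50)): balance=$150.00 total_interest=$12.00
After 6 (month_end (apply 1% monthly interest)): balance=$151.50 total_interest=$13.50
After 7 (deposit($1000)): balance=$1151.50 total_interest=$13.50
After 8 (withdraw($100)): balance=$1051.50 total_interest=$13.50
After 9 (month_end (apply 1% monthly interest)): balance=$1062.01 total_interest=$24.01
After 10 (deposit($500)): balance=$1562.01 total_interest=$24.01
After 11 (month_end (apply 1% monthly interest)): balance=$1577.63 total_interest=$39.63

Answer: 1577.63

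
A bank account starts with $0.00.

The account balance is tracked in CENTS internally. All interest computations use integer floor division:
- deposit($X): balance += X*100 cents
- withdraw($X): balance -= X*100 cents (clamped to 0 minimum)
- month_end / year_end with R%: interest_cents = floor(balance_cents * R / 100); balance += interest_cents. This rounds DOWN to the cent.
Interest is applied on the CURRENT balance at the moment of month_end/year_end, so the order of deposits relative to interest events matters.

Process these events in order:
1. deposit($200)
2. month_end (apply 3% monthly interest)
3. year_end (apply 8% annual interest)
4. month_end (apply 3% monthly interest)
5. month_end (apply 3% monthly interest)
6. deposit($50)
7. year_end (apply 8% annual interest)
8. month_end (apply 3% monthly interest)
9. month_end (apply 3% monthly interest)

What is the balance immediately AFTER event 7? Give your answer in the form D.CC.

Answer: 308.90

Derivation:
After 1 (deposit($200)): balance=$200.00 total_interest=$0.00
After 2 (month_end (apply 3% monthly interest)): balance=$206.00 total_interest=$6.00
After 3 (year_end (apply 8% annual interest)): balance=$222.48 total_interest=$22.48
After 4 (month_end (apply 3% monthly interest)): balance=$229.15 total_interest=$29.15
After 5 (month_end (apply 3% monthly interest)): balance=$236.02 total_interest=$36.02
After 6 (deposit($50)): balance=$286.02 total_interest=$36.02
After 7 (year_end (apply 8% annual interest)): balance=$308.90 total_interest=$58.90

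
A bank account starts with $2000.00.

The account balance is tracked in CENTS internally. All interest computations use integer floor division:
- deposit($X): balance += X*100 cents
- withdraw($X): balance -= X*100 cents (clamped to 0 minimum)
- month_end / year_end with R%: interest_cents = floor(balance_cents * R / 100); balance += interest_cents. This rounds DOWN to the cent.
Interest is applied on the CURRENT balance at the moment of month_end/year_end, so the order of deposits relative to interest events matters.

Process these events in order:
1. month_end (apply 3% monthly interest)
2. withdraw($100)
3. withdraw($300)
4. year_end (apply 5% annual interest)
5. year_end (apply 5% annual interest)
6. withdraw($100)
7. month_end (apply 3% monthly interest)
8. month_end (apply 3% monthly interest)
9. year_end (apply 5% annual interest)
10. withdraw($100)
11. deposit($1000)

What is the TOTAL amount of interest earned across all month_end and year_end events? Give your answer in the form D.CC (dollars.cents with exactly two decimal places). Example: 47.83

Answer: 427.28

Derivation:
After 1 (month_end (apply 3% monthly interest)): balance=$2060.00 total_interest=$60.00
After 2 (withdraw($100)): balance=$1960.00 total_interest=$60.00
After 3 (withdraw($300)): balance=$1660.00 total_interest=$60.00
After 4 (year_end (apply 5% annual interest)): balance=$1743.00 total_interest=$143.00
After 5 (year_end (apply 5% annual interest)): balance=$1830.15 total_interest=$230.15
After 6 (withdraw($100)): balance=$1730.15 total_interest=$230.15
After 7 (month_end (apply 3% monthly interest)): balance=$1782.05 total_interest=$282.05
After 8 (month_end (apply 3% monthly interest)): balance=$1835.51 total_interest=$335.51
After 9 (year_end (apply 5% annual interest)): balance=$1927.28 total_interest=$427.28
After 10 (withdraw($100)): balance=$1827.28 total_interest=$427.28
After 11 (deposit($1000)): balance=$2827.28 total_interest=$427.28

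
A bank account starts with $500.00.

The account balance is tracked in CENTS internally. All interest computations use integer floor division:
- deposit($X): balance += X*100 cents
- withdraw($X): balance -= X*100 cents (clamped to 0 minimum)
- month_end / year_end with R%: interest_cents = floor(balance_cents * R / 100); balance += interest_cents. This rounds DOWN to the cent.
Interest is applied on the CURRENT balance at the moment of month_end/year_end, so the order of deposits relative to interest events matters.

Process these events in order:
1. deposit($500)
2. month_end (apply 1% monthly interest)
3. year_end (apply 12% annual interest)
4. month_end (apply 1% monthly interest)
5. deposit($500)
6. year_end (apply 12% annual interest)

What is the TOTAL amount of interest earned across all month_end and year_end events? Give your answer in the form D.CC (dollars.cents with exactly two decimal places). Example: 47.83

Answer: 339.61

Derivation:
After 1 (deposit($500)): balance=$1000.00 total_interest=$0.00
After 2 (month_end (apply 1% monthly interest)): balance=$1010.00 total_interest=$10.00
After 3 (year_end (apply 12% annual interest)): balance=$1131.20 total_interest=$131.20
After 4 (month_end (apply 1% monthly interest)): balance=$1142.51 total_interest=$142.51
After 5 (deposit($500)): balance=$1642.51 total_interest=$142.51
After 6 (year_end (apply 12% annual interest)): balance=$1839.61 total_interest=$339.61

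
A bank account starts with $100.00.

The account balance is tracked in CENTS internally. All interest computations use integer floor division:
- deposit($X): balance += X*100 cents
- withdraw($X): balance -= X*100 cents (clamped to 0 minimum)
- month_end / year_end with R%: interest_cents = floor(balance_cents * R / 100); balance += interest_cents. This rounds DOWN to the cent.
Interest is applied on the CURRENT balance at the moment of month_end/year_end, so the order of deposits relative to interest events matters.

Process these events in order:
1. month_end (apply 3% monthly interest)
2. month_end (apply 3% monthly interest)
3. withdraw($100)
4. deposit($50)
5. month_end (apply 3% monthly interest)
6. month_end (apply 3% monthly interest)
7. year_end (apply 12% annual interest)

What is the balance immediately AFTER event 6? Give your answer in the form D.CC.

After 1 (month_end (apply 3% monthly interest)): balance=$103.00 total_interest=$3.00
After 2 (month_end (apply 3% monthly interest)): balance=$106.09 total_interest=$6.09
After 3 (withdraw($100)): balance=$6.09 total_interest=$6.09
After 4 (deposit($50)): balance=$56.09 total_interest=$6.09
After 5 (month_end (apply 3% monthly interest)): balance=$57.77 total_interest=$7.77
After 6 (month_end (apply 3% monthly interest)): balance=$59.50 total_interest=$9.50

Answer: 59.50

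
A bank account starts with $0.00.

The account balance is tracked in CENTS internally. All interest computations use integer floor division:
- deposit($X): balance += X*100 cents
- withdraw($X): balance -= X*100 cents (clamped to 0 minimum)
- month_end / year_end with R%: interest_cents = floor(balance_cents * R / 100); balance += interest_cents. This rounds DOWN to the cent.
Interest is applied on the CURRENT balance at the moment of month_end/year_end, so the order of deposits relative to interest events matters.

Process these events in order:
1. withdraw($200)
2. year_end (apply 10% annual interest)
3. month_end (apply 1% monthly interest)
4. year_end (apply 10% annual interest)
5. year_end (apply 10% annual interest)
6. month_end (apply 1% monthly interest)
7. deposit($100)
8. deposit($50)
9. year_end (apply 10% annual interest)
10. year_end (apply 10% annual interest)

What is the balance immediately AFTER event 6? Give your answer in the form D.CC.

Answer: 0.00

Derivation:
After 1 (withdraw($200)): balance=$0.00 total_interest=$0.00
After 2 (year_end (apply 10% annual interest)): balance=$0.00 total_interest=$0.00
After 3 (month_end (apply 1% monthly interest)): balance=$0.00 total_interest=$0.00
After 4 (year_end (apply 10% annual interest)): balance=$0.00 total_interest=$0.00
After 5 (year_end (apply 10% annual interest)): balance=$0.00 total_interest=$0.00
After 6 (month_end (apply 1% monthly interest)): balance=$0.00 total_interest=$0.00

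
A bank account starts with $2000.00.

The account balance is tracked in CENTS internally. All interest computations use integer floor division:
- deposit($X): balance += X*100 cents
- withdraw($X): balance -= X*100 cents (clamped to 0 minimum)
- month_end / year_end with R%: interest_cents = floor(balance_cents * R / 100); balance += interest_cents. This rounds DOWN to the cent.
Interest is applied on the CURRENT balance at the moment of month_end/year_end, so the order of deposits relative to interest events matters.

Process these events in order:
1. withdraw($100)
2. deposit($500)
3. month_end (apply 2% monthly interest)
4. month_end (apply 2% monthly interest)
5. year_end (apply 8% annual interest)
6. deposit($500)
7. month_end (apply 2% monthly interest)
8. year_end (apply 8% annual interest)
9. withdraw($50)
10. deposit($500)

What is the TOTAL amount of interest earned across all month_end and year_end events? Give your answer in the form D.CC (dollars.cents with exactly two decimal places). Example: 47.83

After 1 (withdraw($100)): balance=$1900.00 total_interest=$0.00
After 2 (deposit($500)): balance=$2400.00 total_interest=$0.00
After 3 (month_end (apply 2% monthly interest)): balance=$2448.00 total_interest=$48.00
After 4 (month_end (apply 2% monthly interest)): balance=$2496.96 total_interest=$96.96
After 5 (year_end (apply 8% annual interest)): balance=$2696.71 total_interest=$296.71
After 6 (deposit($500)): balance=$3196.71 total_interest=$296.71
After 7 (month_end (apply 2% monthly interest)): balance=$3260.64 total_interest=$360.64
After 8 (year_end (apply 8% annual interest)): balance=$3521.49 total_interest=$621.49
After 9 (withdraw($50)): balance=$3471.49 total_interest=$621.49
After 10 (deposit($500)): balance=$3971.49 total_interest=$621.49

Answer: 621.49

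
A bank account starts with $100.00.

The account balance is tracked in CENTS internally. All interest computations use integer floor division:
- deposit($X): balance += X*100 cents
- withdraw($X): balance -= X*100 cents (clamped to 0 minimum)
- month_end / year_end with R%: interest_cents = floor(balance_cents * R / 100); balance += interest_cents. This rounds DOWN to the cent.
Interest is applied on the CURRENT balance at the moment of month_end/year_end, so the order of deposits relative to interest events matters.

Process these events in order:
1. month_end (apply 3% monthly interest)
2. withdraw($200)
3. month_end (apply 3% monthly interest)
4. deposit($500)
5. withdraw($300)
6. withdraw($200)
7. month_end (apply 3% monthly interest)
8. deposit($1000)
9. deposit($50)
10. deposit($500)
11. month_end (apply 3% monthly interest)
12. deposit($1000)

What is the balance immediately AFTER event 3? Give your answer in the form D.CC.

After 1 (month_end (apply 3% monthly interest)): balance=$103.00 total_interest=$3.00
After 2 (withdraw($200)): balance=$0.00 total_interest=$3.00
After 3 (month_end (apply 3% monthly interest)): balance=$0.00 total_interest=$3.00

Answer: 0.00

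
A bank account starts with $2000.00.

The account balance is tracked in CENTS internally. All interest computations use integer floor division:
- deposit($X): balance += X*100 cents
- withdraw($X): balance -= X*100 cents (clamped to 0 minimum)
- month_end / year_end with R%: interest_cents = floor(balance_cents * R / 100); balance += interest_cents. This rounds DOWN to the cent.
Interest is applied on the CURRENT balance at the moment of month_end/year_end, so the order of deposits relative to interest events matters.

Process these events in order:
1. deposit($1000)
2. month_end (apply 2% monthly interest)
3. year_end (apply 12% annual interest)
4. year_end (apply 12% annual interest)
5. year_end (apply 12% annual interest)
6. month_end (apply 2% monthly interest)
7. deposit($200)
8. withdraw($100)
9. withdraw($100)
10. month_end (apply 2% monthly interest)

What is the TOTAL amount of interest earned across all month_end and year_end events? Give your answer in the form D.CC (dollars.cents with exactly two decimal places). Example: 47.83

Answer: 1472.75

Derivation:
After 1 (deposit($1000)): balance=$3000.00 total_interest=$0.00
After 2 (month_end (apply 2% monthly interest)): balance=$3060.00 total_interest=$60.00
After 3 (year_end (apply 12% annual interest)): balance=$3427.20 total_interest=$427.20
After 4 (year_end (apply 12% annual interest)): balance=$3838.46 total_interest=$838.46
After 5 (year_end (apply 12% annual interest)): balance=$4299.07 total_interest=$1299.07
After 6 (month_end (apply 2% monthly interest)): balance=$4385.05 total_interest=$1385.05
After 7 (deposit($200)): balance=$4585.05 total_interest=$1385.05
After 8 (withdraw($100)): balance=$4485.05 total_interest=$1385.05
After 9 (withdraw($100)): balance=$4385.05 total_interest=$1385.05
After 10 (month_end (apply 2% monthly interest)): balance=$4472.75 total_interest=$1472.75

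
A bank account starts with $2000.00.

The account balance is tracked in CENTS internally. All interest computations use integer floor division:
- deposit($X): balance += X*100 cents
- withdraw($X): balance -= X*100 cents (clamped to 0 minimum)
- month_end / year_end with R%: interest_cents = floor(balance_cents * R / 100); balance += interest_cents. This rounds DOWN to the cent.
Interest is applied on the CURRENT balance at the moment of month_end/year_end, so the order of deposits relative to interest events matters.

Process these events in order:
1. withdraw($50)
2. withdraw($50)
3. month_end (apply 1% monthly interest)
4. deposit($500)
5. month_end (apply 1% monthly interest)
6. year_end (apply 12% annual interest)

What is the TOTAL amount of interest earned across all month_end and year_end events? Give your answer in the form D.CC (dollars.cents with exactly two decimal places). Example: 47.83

After 1 (withdraw($50)): balance=$1950.00 total_interest=$0.00
After 2 (withdraw($50)): balance=$1900.00 total_interest=$0.00
After 3 (month_end (apply 1% monthly interest)): balance=$1919.00 total_interest=$19.00
After 4 (deposit($500)): balance=$2419.00 total_interest=$19.00
After 5 (month_end (apply 1% monthly interest)): balance=$2443.19 total_interest=$43.19
After 6 (year_end (apply 12% annual interest)): balance=$2736.37 total_interest=$336.37

Answer: 336.37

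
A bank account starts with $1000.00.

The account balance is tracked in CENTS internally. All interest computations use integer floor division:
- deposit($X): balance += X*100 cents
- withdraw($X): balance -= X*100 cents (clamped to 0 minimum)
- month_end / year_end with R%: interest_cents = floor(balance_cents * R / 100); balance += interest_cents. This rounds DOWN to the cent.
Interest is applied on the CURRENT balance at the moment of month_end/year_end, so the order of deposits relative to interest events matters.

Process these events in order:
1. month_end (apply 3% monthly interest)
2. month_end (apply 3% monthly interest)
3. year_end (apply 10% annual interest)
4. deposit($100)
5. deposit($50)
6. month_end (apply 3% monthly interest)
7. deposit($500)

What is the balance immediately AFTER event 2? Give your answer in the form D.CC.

Answer: 1060.90

Derivation:
After 1 (month_end (apply 3% monthly interest)): balance=$1030.00 total_interest=$30.00
After 2 (month_end (apply 3% monthly interest)): balance=$1060.90 total_interest=$60.90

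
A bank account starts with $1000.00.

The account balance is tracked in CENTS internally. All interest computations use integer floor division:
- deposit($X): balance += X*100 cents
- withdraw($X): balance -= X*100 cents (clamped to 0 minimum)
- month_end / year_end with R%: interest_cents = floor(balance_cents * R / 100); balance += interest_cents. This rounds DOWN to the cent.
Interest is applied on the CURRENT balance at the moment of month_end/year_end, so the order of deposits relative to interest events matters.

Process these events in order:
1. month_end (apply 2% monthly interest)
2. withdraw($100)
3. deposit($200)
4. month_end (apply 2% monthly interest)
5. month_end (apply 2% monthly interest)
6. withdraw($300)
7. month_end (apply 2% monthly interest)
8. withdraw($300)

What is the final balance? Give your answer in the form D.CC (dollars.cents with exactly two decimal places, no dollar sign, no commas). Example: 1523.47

Answer: 582.54

Derivation:
After 1 (month_end (apply 2% monthly interest)): balance=$1020.00 total_interest=$20.00
After 2 (withdraw($100)): balance=$920.00 total_interest=$20.00
After 3 (deposit($200)): balance=$1120.00 total_interest=$20.00
After 4 (month_end (apply 2% monthly interest)): balance=$1142.40 total_interest=$42.40
After 5 (month_end (apply 2% monthly interest)): balance=$1165.24 total_interest=$65.24
After 6 (withdraw($300)): balance=$865.24 total_interest=$65.24
After 7 (month_end (apply 2% monthly interest)): balance=$882.54 total_interest=$82.54
After 8 (withdraw($300)): balance=$582.54 total_interest=$82.54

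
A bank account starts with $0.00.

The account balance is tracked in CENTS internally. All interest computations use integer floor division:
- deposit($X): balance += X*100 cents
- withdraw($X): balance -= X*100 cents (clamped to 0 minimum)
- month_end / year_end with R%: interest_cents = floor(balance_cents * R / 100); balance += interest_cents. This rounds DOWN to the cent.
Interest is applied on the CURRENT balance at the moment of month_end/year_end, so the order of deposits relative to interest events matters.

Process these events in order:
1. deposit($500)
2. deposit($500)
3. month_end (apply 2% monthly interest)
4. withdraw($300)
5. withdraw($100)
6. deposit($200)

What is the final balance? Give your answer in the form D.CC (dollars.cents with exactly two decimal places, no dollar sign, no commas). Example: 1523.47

Answer: 820.00

Derivation:
After 1 (deposit($500)): balance=$500.00 total_interest=$0.00
After 2 (deposit($500)): balance=$1000.00 total_interest=$0.00
After 3 (month_end (apply 2% monthly interest)): balance=$1020.00 total_interest=$20.00
After 4 (withdraw($300)): balance=$720.00 total_interest=$20.00
After 5 (withdraw($100)): balance=$620.00 total_interest=$20.00
After 6 (deposit($200)): balance=$820.00 total_interest=$20.00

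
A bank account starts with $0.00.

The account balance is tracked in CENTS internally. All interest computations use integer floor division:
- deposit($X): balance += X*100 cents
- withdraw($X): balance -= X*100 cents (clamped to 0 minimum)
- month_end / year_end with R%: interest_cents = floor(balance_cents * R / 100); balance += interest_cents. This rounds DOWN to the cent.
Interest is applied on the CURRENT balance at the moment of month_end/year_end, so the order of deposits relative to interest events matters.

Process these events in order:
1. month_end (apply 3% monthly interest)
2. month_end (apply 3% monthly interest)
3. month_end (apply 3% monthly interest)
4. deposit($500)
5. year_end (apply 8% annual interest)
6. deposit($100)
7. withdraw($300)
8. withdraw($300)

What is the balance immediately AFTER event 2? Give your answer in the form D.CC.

After 1 (month_end (apply 3% monthly interest)): balance=$0.00 total_interest=$0.00
After 2 (month_end (apply 3% monthly interest)): balance=$0.00 total_interest=$0.00

Answer: 0.00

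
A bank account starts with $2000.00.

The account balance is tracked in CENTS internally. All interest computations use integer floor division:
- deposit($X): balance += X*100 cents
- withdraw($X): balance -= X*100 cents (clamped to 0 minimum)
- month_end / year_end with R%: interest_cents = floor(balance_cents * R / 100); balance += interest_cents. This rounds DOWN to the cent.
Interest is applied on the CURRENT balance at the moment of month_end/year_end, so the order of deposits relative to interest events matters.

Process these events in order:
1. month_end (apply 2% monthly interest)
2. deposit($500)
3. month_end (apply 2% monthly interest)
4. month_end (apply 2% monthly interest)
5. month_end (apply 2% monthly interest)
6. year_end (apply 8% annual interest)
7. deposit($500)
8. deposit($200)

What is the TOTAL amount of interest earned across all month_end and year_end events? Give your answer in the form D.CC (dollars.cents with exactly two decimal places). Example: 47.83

After 1 (month_end (apply 2% monthly interest)): balance=$2040.00 total_interest=$40.00
After 2 (deposit($500)): balance=$2540.00 total_interest=$40.00
After 3 (month_end (apply 2% monthly interest)): balance=$2590.80 total_interest=$90.80
After 4 (month_end (apply 2% monthly interest)): balance=$2642.61 total_interest=$142.61
After 5 (month_end (apply 2% monthly interest)): balance=$2695.46 total_interest=$195.46
After 6 (year_end (apply 8% annual interest)): balance=$2911.09 total_interest=$411.09
After 7 (deposit($500)): balance=$3411.09 total_interest=$411.09
After 8 (deposit($200)): balance=$3611.09 total_interest=$411.09

Answer: 411.09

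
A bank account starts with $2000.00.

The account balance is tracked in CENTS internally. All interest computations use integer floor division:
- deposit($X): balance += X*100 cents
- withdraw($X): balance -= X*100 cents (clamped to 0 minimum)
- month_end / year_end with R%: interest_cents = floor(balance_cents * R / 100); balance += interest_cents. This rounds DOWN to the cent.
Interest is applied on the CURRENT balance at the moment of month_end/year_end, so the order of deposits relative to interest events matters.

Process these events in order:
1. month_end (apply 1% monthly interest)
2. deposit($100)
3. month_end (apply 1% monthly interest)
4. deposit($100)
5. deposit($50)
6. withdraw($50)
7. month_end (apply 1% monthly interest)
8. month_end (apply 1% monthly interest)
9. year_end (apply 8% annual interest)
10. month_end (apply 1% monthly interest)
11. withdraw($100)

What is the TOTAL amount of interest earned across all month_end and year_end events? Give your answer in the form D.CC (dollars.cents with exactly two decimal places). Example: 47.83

Answer: 293.82

Derivation:
After 1 (month_end (apply 1% monthly interest)): balance=$2020.00 total_interest=$20.00
After 2 (deposit($100)): balance=$2120.00 total_interest=$20.00
After 3 (month_end (apply 1% monthly interest)): balance=$2141.20 total_interest=$41.20
After 4 (deposit($100)): balance=$2241.20 total_interest=$41.20
After 5 (deposit($50)): balance=$2291.20 total_interest=$41.20
After 6 (withdraw($50)): balance=$2241.20 total_interest=$41.20
After 7 (month_end (apply 1% monthly interest)): balance=$2263.61 total_interest=$63.61
After 8 (month_end (apply 1% monthly interest)): balance=$2286.24 total_interest=$86.24
After 9 (year_end (apply 8% annual interest)): balance=$2469.13 total_interest=$269.13
After 10 (month_end (apply 1% monthly interest)): balance=$2493.82 total_interest=$293.82
After 11 (withdraw($100)): balance=$2393.82 total_interest=$293.82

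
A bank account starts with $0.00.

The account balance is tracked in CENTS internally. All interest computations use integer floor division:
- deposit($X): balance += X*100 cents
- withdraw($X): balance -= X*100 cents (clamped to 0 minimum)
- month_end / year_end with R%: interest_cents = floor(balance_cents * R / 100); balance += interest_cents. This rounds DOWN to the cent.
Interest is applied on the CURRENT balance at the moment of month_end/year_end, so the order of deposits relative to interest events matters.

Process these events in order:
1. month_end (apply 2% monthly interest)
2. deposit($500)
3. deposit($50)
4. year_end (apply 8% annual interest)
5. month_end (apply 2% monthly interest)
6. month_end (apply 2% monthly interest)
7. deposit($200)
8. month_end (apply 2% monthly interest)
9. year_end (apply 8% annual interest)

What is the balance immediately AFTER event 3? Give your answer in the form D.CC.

After 1 (month_end (apply 2% monthly interest)): balance=$0.00 total_interest=$0.00
After 2 (deposit($500)): balance=$500.00 total_interest=$0.00
After 3 (deposit($50)): balance=$550.00 total_interest=$0.00

Answer: 550.00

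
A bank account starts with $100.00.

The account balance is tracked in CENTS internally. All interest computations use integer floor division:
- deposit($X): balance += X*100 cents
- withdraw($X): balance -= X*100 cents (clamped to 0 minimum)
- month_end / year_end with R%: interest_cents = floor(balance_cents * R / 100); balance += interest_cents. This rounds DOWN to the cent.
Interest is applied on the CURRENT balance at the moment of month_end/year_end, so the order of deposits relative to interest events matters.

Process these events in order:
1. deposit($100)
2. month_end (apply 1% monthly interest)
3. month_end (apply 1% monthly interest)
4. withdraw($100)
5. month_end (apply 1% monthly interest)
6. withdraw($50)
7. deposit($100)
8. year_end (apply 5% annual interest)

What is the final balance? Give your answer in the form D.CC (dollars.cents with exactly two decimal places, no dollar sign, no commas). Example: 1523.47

Answer: 162.81

Derivation:
After 1 (deposit($100)): balance=$200.00 total_interest=$0.00
After 2 (month_end (apply 1% monthly interest)): balance=$202.00 total_interest=$2.00
After 3 (month_end (apply 1% monthly interest)): balance=$204.02 total_interest=$4.02
After 4 (withdraw($100)): balance=$104.02 total_interest=$4.02
After 5 (month_end (apply 1% monthly interest)): balance=$105.06 total_interest=$5.06
After 6 (withdraw($50)): balance=$55.06 total_interest=$5.06
After 7 (deposit($100)): balance=$155.06 total_interest=$5.06
After 8 (year_end (apply 5% annual interest)): balance=$162.81 total_interest=$12.81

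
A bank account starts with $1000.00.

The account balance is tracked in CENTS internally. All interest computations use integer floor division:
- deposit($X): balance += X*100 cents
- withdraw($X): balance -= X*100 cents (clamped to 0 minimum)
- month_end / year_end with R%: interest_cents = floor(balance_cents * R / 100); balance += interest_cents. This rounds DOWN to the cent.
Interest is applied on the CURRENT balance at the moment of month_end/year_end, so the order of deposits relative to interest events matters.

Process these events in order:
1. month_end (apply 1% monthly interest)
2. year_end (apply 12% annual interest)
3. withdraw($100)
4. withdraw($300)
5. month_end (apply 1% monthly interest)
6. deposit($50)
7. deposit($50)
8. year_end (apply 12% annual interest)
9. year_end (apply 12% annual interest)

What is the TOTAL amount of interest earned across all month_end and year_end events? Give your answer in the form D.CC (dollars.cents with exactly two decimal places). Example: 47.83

Answer: 351.82

Derivation:
After 1 (month_end (apply 1% monthly interest)): balance=$1010.00 total_interest=$10.00
After 2 (year_end (apply 12% annual interest)): balance=$1131.20 total_interest=$131.20
After 3 (withdraw($100)): balance=$1031.20 total_interest=$131.20
After 4 (withdraw($300)): balance=$731.20 total_interest=$131.20
After 5 (month_end (apply 1% monthly interest)): balance=$738.51 total_interest=$138.51
After 6 (deposit($50)): balance=$788.51 total_interest=$138.51
After 7 (deposit($50)): balance=$838.51 total_interest=$138.51
After 8 (year_end (apply 12% annual interest)): balance=$939.13 total_interest=$239.13
After 9 (year_end (apply 12% annual interest)): balance=$1051.82 total_interest=$351.82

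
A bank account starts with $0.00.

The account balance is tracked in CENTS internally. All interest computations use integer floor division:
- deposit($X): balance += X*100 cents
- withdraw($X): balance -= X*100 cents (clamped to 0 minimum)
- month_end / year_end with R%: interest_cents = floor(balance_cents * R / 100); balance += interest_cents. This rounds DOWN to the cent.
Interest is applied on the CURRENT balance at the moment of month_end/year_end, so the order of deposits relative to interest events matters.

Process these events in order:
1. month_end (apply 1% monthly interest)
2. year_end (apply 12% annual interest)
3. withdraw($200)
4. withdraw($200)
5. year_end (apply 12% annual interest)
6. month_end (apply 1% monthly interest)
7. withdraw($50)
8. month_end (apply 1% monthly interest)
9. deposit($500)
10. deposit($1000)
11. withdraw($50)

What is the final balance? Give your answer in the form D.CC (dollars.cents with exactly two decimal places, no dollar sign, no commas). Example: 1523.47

Answer: 1450.00

Derivation:
After 1 (month_end (apply 1% monthly interest)): balance=$0.00 total_interest=$0.00
After 2 (year_end (apply 12% annual interest)): balance=$0.00 total_interest=$0.00
After 3 (withdraw($200)): balance=$0.00 total_interest=$0.00
After 4 (withdraw($200)): balance=$0.00 total_interest=$0.00
After 5 (year_end (apply 12% annual interest)): balance=$0.00 total_interest=$0.00
After 6 (month_end (apply 1% monthly interest)): balance=$0.00 total_interest=$0.00
After 7 (withdraw($50)): balance=$0.00 total_interest=$0.00
After 8 (month_end (apply 1% monthly interest)): balance=$0.00 total_interest=$0.00
After 9 (deposit($500)): balance=$500.00 total_interest=$0.00
After 10 (deposit($1000)): balance=$1500.00 total_interest=$0.00
After 11 (withdraw($50)): balance=$1450.00 total_interest=$0.00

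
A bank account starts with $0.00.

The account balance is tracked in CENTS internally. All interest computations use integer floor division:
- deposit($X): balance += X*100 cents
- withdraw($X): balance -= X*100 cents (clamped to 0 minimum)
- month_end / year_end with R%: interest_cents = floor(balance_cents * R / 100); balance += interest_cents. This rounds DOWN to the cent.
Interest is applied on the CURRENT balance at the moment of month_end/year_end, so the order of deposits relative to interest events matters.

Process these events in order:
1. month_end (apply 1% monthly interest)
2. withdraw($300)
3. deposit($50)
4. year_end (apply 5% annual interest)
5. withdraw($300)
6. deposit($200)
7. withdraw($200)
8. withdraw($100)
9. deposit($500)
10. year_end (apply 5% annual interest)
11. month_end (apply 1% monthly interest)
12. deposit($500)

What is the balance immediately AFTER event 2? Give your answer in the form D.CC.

After 1 (month_end (apply 1% monthly interest)): balance=$0.00 total_interest=$0.00
After 2 (withdraw($300)): balance=$0.00 total_interest=$0.00

Answer: 0.00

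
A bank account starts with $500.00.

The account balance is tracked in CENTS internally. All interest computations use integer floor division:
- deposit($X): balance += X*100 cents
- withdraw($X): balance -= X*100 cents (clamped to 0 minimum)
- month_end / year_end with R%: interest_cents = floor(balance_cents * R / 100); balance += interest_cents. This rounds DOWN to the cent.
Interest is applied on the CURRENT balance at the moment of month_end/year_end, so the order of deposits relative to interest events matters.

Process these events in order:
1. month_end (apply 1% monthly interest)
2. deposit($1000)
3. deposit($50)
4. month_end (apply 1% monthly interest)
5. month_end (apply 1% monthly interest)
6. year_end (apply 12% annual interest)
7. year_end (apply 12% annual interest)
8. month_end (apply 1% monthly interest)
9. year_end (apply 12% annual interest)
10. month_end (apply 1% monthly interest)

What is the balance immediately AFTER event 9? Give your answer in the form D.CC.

After 1 (month_end (apply 1% monthly interest)): balance=$505.00 total_interest=$5.00
After 2 (deposit($1000)): balance=$1505.00 total_interest=$5.00
After 3 (deposit($50)): balance=$1555.00 total_interest=$5.00
After 4 (month_end (apply 1% monthly interest)): balance=$1570.55 total_interest=$20.55
After 5 (month_end (apply 1% monthly interest)): balance=$1586.25 total_interest=$36.25
After 6 (year_end (apply 12% annual interest)): balance=$1776.60 total_interest=$226.60
After 7 (year_end (apply 12% annual interest)): balance=$1989.79 total_interest=$439.79
After 8 (month_end (apply 1% monthly interest)): balance=$2009.68 total_interest=$459.68
After 9 (year_end (apply 12% annual interest)): balance=$2250.84 total_interest=$700.84

Answer: 2250.84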